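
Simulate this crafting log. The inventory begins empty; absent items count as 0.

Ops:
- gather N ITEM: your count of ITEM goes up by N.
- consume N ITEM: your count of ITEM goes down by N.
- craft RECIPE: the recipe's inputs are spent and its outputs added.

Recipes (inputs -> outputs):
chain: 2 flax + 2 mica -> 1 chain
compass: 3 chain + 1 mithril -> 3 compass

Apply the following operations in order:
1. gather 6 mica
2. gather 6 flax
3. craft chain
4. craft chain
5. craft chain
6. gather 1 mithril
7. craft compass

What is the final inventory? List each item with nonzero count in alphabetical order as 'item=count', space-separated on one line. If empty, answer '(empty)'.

Answer: compass=3

Derivation:
After 1 (gather 6 mica): mica=6
After 2 (gather 6 flax): flax=6 mica=6
After 3 (craft chain): chain=1 flax=4 mica=4
After 4 (craft chain): chain=2 flax=2 mica=2
After 5 (craft chain): chain=3
After 6 (gather 1 mithril): chain=3 mithril=1
After 7 (craft compass): compass=3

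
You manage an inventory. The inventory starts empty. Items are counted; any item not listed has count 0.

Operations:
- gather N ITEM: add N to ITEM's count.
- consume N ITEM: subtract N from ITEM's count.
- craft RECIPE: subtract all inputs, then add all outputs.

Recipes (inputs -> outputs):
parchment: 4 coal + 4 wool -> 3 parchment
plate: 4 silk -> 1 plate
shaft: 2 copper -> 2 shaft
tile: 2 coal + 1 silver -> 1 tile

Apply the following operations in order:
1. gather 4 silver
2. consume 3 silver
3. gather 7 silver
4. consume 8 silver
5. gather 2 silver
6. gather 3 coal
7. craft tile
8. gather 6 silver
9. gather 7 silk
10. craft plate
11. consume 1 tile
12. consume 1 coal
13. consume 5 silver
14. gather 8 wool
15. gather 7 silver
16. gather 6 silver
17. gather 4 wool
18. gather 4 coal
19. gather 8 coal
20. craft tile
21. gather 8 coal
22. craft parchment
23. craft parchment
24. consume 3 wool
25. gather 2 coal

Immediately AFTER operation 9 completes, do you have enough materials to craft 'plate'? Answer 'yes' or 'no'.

Answer: yes

Derivation:
After 1 (gather 4 silver): silver=4
After 2 (consume 3 silver): silver=1
After 3 (gather 7 silver): silver=8
After 4 (consume 8 silver): (empty)
After 5 (gather 2 silver): silver=2
After 6 (gather 3 coal): coal=3 silver=2
After 7 (craft tile): coal=1 silver=1 tile=1
After 8 (gather 6 silver): coal=1 silver=7 tile=1
After 9 (gather 7 silk): coal=1 silk=7 silver=7 tile=1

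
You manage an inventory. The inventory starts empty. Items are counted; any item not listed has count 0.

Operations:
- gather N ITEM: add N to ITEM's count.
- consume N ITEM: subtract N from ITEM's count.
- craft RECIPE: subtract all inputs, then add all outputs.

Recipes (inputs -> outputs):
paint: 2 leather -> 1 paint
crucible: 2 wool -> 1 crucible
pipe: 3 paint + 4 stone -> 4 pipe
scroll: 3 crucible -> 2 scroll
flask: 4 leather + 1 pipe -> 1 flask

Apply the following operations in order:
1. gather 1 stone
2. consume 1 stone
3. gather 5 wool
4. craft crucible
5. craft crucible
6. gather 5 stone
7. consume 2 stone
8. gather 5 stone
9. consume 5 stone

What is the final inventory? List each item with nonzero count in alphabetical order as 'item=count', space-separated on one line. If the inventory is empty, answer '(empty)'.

Answer: crucible=2 stone=3 wool=1

Derivation:
After 1 (gather 1 stone): stone=1
After 2 (consume 1 stone): (empty)
After 3 (gather 5 wool): wool=5
After 4 (craft crucible): crucible=1 wool=3
After 5 (craft crucible): crucible=2 wool=1
After 6 (gather 5 stone): crucible=2 stone=5 wool=1
After 7 (consume 2 stone): crucible=2 stone=3 wool=1
After 8 (gather 5 stone): crucible=2 stone=8 wool=1
After 9 (consume 5 stone): crucible=2 stone=3 wool=1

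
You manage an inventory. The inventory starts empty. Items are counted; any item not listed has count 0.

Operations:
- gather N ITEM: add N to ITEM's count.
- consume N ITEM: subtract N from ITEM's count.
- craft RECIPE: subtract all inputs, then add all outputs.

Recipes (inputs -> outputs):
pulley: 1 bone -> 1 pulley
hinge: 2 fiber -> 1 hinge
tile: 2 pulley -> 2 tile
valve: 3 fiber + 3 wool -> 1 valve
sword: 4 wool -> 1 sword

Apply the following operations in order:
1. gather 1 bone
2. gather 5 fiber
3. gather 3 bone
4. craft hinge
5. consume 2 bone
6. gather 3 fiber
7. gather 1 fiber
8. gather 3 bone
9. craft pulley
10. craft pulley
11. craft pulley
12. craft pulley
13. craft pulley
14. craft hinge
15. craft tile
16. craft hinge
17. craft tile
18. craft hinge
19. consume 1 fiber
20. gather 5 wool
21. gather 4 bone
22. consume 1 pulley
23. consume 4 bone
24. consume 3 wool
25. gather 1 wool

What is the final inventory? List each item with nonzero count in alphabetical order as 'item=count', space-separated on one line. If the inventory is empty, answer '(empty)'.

Answer: hinge=4 tile=4 wool=3

Derivation:
After 1 (gather 1 bone): bone=1
After 2 (gather 5 fiber): bone=1 fiber=5
After 3 (gather 3 bone): bone=4 fiber=5
After 4 (craft hinge): bone=4 fiber=3 hinge=1
After 5 (consume 2 bone): bone=2 fiber=3 hinge=1
After 6 (gather 3 fiber): bone=2 fiber=6 hinge=1
After 7 (gather 1 fiber): bone=2 fiber=7 hinge=1
After 8 (gather 3 bone): bone=5 fiber=7 hinge=1
After 9 (craft pulley): bone=4 fiber=7 hinge=1 pulley=1
After 10 (craft pulley): bone=3 fiber=7 hinge=1 pulley=2
After 11 (craft pulley): bone=2 fiber=7 hinge=1 pulley=3
After 12 (craft pulley): bone=1 fiber=7 hinge=1 pulley=4
After 13 (craft pulley): fiber=7 hinge=1 pulley=5
After 14 (craft hinge): fiber=5 hinge=2 pulley=5
After 15 (craft tile): fiber=5 hinge=2 pulley=3 tile=2
After 16 (craft hinge): fiber=3 hinge=3 pulley=3 tile=2
After 17 (craft tile): fiber=3 hinge=3 pulley=1 tile=4
After 18 (craft hinge): fiber=1 hinge=4 pulley=1 tile=4
After 19 (consume 1 fiber): hinge=4 pulley=1 tile=4
After 20 (gather 5 wool): hinge=4 pulley=1 tile=4 wool=5
After 21 (gather 4 bone): bone=4 hinge=4 pulley=1 tile=4 wool=5
After 22 (consume 1 pulley): bone=4 hinge=4 tile=4 wool=5
After 23 (consume 4 bone): hinge=4 tile=4 wool=5
After 24 (consume 3 wool): hinge=4 tile=4 wool=2
After 25 (gather 1 wool): hinge=4 tile=4 wool=3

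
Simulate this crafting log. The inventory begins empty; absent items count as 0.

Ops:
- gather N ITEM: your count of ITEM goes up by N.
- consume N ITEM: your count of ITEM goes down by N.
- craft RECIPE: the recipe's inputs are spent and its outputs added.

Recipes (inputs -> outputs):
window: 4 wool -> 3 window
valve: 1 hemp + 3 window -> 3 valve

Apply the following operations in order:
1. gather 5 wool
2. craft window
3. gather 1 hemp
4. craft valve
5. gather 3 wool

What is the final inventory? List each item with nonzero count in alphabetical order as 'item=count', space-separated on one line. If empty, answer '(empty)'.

After 1 (gather 5 wool): wool=5
After 2 (craft window): window=3 wool=1
After 3 (gather 1 hemp): hemp=1 window=3 wool=1
After 4 (craft valve): valve=3 wool=1
After 5 (gather 3 wool): valve=3 wool=4

Answer: valve=3 wool=4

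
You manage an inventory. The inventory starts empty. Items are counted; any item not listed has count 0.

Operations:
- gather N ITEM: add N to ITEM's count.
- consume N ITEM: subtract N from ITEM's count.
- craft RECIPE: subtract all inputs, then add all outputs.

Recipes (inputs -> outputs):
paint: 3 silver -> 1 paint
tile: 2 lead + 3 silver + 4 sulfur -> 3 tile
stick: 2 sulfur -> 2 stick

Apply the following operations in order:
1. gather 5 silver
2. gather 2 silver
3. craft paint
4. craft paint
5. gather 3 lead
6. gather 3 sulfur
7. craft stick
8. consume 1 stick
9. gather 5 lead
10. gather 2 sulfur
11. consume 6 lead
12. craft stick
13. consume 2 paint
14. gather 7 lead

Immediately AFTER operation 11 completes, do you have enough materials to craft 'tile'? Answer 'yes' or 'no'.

After 1 (gather 5 silver): silver=5
After 2 (gather 2 silver): silver=7
After 3 (craft paint): paint=1 silver=4
After 4 (craft paint): paint=2 silver=1
After 5 (gather 3 lead): lead=3 paint=2 silver=1
After 6 (gather 3 sulfur): lead=3 paint=2 silver=1 sulfur=3
After 7 (craft stick): lead=3 paint=2 silver=1 stick=2 sulfur=1
After 8 (consume 1 stick): lead=3 paint=2 silver=1 stick=1 sulfur=1
After 9 (gather 5 lead): lead=8 paint=2 silver=1 stick=1 sulfur=1
After 10 (gather 2 sulfur): lead=8 paint=2 silver=1 stick=1 sulfur=3
After 11 (consume 6 lead): lead=2 paint=2 silver=1 stick=1 sulfur=3

Answer: no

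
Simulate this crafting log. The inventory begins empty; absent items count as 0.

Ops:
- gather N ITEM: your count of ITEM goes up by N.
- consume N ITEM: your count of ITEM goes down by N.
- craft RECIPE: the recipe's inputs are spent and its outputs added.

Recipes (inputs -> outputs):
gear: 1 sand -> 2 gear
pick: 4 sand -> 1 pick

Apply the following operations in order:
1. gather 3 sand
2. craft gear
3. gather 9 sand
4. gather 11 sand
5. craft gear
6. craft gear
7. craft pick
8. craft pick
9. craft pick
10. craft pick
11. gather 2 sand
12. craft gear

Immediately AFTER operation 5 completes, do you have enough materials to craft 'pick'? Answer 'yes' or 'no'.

Answer: yes

Derivation:
After 1 (gather 3 sand): sand=3
After 2 (craft gear): gear=2 sand=2
After 3 (gather 9 sand): gear=2 sand=11
After 4 (gather 11 sand): gear=2 sand=22
After 5 (craft gear): gear=4 sand=21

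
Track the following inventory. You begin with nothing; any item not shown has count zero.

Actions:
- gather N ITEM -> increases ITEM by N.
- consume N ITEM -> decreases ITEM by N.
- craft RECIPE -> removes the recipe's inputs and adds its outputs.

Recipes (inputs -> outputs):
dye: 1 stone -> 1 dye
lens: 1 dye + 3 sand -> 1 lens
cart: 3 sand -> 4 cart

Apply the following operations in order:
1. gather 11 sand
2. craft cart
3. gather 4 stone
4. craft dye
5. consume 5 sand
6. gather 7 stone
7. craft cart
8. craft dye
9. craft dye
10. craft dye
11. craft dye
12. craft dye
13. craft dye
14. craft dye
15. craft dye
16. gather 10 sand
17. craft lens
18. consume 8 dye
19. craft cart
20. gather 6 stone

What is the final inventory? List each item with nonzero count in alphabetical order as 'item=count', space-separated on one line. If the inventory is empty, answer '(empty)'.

After 1 (gather 11 sand): sand=11
After 2 (craft cart): cart=4 sand=8
After 3 (gather 4 stone): cart=4 sand=8 stone=4
After 4 (craft dye): cart=4 dye=1 sand=8 stone=3
After 5 (consume 5 sand): cart=4 dye=1 sand=3 stone=3
After 6 (gather 7 stone): cart=4 dye=1 sand=3 stone=10
After 7 (craft cart): cart=8 dye=1 stone=10
After 8 (craft dye): cart=8 dye=2 stone=9
After 9 (craft dye): cart=8 dye=3 stone=8
After 10 (craft dye): cart=8 dye=4 stone=7
After 11 (craft dye): cart=8 dye=5 stone=6
After 12 (craft dye): cart=8 dye=6 stone=5
After 13 (craft dye): cart=8 dye=7 stone=4
After 14 (craft dye): cart=8 dye=8 stone=3
After 15 (craft dye): cart=8 dye=9 stone=2
After 16 (gather 10 sand): cart=8 dye=9 sand=10 stone=2
After 17 (craft lens): cart=8 dye=8 lens=1 sand=7 stone=2
After 18 (consume 8 dye): cart=8 lens=1 sand=7 stone=2
After 19 (craft cart): cart=12 lens=1 sand=4 stone=2
After 20 (gather 6 stone): cart=12 lens=1 sand=4 stone=8

Answer: cart=12 lens=1 sand=4 stone=8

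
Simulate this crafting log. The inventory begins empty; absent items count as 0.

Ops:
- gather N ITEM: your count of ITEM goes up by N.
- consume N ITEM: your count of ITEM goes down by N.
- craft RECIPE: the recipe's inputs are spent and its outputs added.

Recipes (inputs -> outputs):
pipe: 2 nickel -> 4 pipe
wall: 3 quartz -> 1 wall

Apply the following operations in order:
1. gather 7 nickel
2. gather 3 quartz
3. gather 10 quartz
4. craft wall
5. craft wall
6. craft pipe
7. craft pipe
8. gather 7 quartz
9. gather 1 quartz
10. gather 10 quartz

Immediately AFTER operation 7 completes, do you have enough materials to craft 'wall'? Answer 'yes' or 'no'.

Answer: yes

Derivation:
After 1 (gather 7 nickel): nickel=7
After 2 (gather 3 quartz): nickel=7 quartz=3
After 3 (gather 10 quartz): nickel=7 quartz=13
After 4 (craft wall): nickel=7 quartz=10 wall=1
After 5 (craft wall): nickel=7 quartz=7 wall=2
After 6 (craft pipe): nickel=5 pipe=4 quartz=7 wall=2
After 7 (craft pipe): nickel=3 pipe=8 quartz=7 wall=2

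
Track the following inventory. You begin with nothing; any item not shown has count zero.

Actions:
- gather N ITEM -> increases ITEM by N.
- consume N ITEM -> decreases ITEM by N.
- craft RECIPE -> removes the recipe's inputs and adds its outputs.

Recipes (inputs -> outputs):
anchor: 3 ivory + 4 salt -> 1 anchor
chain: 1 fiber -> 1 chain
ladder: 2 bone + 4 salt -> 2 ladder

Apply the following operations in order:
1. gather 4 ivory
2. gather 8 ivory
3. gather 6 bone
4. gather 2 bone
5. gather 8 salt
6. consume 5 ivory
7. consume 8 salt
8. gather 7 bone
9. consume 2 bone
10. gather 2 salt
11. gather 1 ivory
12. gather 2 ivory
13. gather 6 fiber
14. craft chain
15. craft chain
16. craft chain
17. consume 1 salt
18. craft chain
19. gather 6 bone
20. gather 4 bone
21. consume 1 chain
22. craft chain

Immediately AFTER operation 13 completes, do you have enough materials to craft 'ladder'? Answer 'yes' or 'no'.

After 1 (gather 4 ivory): ivory=4
After 2 (gather 8 ivory): ivory=12
After 3 (gather 6 bone): bone=6 ivory=12
After 4 (gather 2 bone): bone=8 ivory=12
After 5 (gather 8 salt): bone=8 ivory=12 salt=8
After 6 (consume 5 ivory): bone=8 ivory=7 salt=8
After 7 (consume 8 salt): bone=8 ivory=7
After 8 (gather 7 bone): bone=15 ivory=7
After 9 (consume 2 bone): bone=13 ivory=7
After 10 (gather 2 salt): bone=13 ivory=7 salt=2
After 11 (gather 1 ivory): bone=13 ivory=8 salt=2
After 12 (gather 2 ivory): bone=13 ivory=10 salt=2
After 13 (gather 6 fiber): bone=13 fiber=6 ivory=10 salt=2

Answer: no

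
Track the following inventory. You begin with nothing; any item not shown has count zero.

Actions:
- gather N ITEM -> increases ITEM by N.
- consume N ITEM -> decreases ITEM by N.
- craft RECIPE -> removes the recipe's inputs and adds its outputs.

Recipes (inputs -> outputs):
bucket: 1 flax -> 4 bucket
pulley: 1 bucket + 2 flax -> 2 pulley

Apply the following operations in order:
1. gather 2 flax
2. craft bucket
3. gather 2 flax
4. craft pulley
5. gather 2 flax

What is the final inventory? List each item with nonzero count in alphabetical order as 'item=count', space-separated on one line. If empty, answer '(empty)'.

Answer: bucket=3 flax=3 pulley=2

Derivation:
After 1 (gather 2 flax): flax=2
After 2 (craft bucket): bucket=4 flax=1
After 3 (gather 2 flax): bucket=4 flax=3
After 4 (craft pulley): bucket=3 flax=1 pulley=2
After 5 (gather 2 flax): bucket=3 flax=3 pulley=2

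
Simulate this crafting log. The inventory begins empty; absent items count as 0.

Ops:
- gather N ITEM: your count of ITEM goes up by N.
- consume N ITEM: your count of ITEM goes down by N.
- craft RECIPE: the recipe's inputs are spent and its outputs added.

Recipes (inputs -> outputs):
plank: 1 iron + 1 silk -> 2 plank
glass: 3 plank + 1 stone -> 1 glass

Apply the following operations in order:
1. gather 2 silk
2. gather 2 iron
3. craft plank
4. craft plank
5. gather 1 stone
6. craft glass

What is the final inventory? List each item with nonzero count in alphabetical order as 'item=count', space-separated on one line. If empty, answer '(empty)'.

Answer: glass=1 plank=1

Derivation:
After 1 (gather 2 silk): silk=2
After 2 (gather 2 iron): iron=2 silk=2
After 3 (craft plank): iron=1 plank=2 silk=1
After 4 (craft plank): plank=4
After 5 (gather 1 stone): plank=4 stone=1
After 6 (craft glass): glass=1 plank=1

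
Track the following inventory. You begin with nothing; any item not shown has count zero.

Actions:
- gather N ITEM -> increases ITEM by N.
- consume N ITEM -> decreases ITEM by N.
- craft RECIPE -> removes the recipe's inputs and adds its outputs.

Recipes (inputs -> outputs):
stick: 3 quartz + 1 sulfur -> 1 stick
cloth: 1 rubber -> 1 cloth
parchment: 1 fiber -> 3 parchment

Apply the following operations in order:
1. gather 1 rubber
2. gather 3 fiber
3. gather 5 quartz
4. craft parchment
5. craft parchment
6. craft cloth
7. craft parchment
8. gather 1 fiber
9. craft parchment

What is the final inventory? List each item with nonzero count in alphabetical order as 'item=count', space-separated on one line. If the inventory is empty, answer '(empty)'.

Answer: cloth=1 parchment=12 quartz=5

Derivation:
After 1 (gather 1 rubber): rubber=1
After 2 (gather 3 fiber): fiber=3 rubber=1
After 3 (gather 5 quartz): fiber=3 quartz=5 rubber=1
After 4 (craft parchment): fiber=2 parchment=3 quartz=5 rubber=1
After 5 (craft parchment): fiber=1 parchment=6 quartz=5 rubber=1
After 6 (craft cloth): cloth=1 fiber=1 parchment=6 quartz=5
After 7 (craft parchment): cloth=1 parchment=9 quartz=5
After 8 (gather 1 fiber): cloth=1 fiber=1 parchment=9 quartz=5
After 9 (craft parchment): cloth=1 parchment=12 quartz=5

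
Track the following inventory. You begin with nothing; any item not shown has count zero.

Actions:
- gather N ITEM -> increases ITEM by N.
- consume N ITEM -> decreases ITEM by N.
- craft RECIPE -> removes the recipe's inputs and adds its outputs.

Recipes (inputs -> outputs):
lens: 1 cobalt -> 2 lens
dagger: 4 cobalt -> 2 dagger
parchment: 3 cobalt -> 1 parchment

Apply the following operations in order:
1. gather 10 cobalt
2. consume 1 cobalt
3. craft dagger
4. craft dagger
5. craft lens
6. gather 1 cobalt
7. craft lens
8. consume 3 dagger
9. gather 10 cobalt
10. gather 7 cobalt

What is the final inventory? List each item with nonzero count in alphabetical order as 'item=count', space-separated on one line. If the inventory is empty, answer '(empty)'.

After 1 (gather 10 cobalt): cobalt=10
After 2 (consume 1 cobalt): cobalt=9
After 3 (craft dagger): cobalt=5 dagger=2
After 4 (craft dagger): cobalt=1 dagger=4
After 5 (craft lens): dagger=4 lens=2
After 6 (gather 1 cobalt): cobalt=1 dagger=4 lens=2
After 7 (craft lens): dagger=4 lens=4
After 8 (consume 3 dagger): dagger=1 lens=4
After 9 (gather 10 cobalt): cobalt=10 dagger=1 lens=4
After 10 (gather 7 cobalt): cobalt=17 dagger=1 lens=4

Answer: cobalt=17 dagger=1 lens=4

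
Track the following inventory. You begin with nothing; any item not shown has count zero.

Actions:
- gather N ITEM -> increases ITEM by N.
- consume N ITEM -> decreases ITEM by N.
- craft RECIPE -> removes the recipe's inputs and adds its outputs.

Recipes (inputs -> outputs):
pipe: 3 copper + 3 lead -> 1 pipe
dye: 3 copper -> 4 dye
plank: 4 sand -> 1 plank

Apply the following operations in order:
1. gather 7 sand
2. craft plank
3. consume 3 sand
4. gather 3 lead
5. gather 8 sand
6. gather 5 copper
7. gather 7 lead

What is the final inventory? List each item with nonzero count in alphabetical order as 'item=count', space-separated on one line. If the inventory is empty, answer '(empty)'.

After 1 (gather 7 sand): sand=7
After 2 (craft plank): plank=1 sand=3
After 3 (consume 3 sand): plank=1
After 4 (gather 3 lead): lead=3 plank=1
After 5 (gather 8 sand): lead=3 plank=1 sand=8
After 6 (gather 5 copper): copper=5 lead=3 plank=1 sand=8
After 7 (gather 7 lead): copper=5 lead=10 plank=1 sand=8

Answer: copper=5 lead=10 plank=1 sand=8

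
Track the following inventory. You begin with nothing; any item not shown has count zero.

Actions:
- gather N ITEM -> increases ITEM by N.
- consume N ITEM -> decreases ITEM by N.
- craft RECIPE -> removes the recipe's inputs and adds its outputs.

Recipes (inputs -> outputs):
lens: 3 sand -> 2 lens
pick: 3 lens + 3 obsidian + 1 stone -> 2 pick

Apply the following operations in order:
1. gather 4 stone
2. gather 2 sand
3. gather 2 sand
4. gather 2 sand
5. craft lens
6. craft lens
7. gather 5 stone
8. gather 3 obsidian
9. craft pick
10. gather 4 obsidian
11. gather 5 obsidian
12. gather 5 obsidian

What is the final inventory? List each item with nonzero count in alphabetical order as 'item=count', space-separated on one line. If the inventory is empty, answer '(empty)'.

After 1 (gather 4 stone): stone=4
After 2 (gather 2 sand): sand=2 stone=4
After 3 (gather 2 sand): sand=4 stone=4
After 4 (gather 2 sand): sand=6 stone=4
After 5 (craft lens): lens=2 sand=3 stone=4
After 6 (craft lens): lens=4 stone=4
After 7 (gather 5 stone): lens=4 stone=9
After 8 (gather 3 obsidian): lens=4 obsidian=3 stone=9
After 9 (craft pick): lens=1 pick=2 stone=8
After 10 (gather 4 obsidian): lens=1 obsidian=4 pick=2 stone=8
After 11 (gather 5 obsidian): lens=1 obsidian=9 pick=2 stone=8
After 12 (gather 5 obsidian): lens=1 obsidian=14 pick=2 stone=8

Answer: lens=1 obsidian=14 pick=2 stone=8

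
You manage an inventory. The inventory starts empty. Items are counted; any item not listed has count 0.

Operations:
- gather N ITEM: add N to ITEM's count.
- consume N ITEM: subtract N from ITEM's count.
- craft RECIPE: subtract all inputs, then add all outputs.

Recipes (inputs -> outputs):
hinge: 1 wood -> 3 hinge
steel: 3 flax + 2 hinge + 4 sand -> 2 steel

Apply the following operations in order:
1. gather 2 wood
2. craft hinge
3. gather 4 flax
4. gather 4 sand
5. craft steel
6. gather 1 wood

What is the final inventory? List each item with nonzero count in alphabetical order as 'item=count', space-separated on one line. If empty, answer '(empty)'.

After 1 (gather 2 wood): wood=2
After 2 (craft hinge): hinge=3 wood=1
After 3 (gather 4 flax): flax=4 hinge=3 wood=1
After 4 (gather 4 sand): flax=4 hinge=3 sand=4 wood=1
After 5 (craft steel): flax=1 hinge=1 steel=2 wood=1
After 6 (gather 1 wood): flax=1 hinge=1 steel=2 wood=2

Answer: flax=1 hinge=1 steel=2 wood=2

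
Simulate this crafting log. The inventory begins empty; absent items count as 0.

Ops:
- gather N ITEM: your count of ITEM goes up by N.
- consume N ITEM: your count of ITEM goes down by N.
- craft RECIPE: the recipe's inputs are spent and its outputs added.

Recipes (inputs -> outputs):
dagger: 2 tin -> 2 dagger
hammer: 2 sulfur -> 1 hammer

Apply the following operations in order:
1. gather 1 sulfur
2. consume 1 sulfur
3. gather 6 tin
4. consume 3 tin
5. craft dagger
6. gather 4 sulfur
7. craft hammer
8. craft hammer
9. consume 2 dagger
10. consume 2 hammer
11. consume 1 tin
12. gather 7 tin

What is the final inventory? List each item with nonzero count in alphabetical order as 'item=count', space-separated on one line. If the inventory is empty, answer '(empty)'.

Answer: tin=7

Derivation:
After 1 (gather 1 sulfur): sulfur=1
After 2 (consume 1 sulfur): (empty)
After 3 (gather 6 tin): tin=6
After 4 (consume 3 tin): tin=3
After 5 (craft dagger): dagger=2 tin=1
After 6 (gather 4 sulfur): dagger=2 sulfur=4 tin=1
After 7 (craft hammer): dagger=2 hammer=1 sulfur=2 tin=1
After 8 (craft hammer): dagger=2 hammer=2 tin=1
After 9 (consume 2 dagger): hammer=2 tin=1
After 10 (consume 2 hammer): tin=1
After 11 (consume 1 tin): (empty)
After 12 (gather 7 tin): tin=7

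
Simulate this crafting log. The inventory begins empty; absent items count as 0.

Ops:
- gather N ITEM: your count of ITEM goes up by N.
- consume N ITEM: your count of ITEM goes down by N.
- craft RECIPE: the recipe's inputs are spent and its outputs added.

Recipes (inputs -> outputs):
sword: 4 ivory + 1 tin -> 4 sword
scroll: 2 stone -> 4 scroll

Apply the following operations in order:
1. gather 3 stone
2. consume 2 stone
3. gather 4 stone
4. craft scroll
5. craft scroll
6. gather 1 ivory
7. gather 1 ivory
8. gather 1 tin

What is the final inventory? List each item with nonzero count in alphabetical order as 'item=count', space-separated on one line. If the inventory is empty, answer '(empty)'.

After 1 (gather 3 stone): stone=3
After 2 (consume 2 stone): stone=1
After 3 (gather 4 stone): stone=5
After 4 (craft scroll): scroll=4 stone=3
After 5 (craft scroll): scroll=8 stone=1
After 6 (gather 1 ivory): ivory=1 scroll=8 stone=1
After 7 (gather 1 ivory): ivory=2 scroll=8 stone=1
After 8 (gather 1 tin): ivory=2 scroll=8 stone=1 tin=1

Answer: ivory=2 scroll=8 stone=1 tin=1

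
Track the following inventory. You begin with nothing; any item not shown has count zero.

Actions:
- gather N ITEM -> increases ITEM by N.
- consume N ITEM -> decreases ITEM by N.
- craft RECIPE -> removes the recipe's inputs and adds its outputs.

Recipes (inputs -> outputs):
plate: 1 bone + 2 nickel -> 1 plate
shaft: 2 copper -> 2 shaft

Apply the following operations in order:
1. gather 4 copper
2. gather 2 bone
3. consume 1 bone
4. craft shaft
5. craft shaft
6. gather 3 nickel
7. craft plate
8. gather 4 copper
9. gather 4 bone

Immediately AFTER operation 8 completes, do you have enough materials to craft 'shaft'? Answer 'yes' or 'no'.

Answer: yes

Derivation:
After 1 (gather 4 copper): copper=4
After 2 (gather 2 bone): bone=2 copper=4
After 3 (consume 1 bone): bone=1 copper=4
After 4 (craft shaft): bone=1 copper=2 shaft=2
After 5 (craft shaft): bone=1 shaft=4
After 6 (gather 3 nickel): bone=1 nickel=3 shaft=4
After 7 (craft plate): nickel=1 plate=1 shaft=4
After 8 (gather 4 copper): copper=4 nickel=1 plate=1 shaft=4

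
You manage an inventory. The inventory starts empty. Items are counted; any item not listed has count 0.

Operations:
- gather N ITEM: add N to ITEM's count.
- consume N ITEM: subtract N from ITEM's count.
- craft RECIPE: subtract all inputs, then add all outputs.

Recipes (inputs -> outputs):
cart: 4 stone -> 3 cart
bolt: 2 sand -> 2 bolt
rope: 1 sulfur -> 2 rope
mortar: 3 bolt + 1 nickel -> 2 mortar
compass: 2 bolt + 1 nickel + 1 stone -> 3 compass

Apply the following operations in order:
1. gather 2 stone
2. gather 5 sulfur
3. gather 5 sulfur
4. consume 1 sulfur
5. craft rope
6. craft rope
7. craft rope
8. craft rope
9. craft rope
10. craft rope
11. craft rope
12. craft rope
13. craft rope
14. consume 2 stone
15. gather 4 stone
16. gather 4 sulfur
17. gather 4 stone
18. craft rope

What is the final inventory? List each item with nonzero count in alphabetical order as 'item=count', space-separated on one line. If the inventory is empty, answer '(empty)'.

Answer: rope=20 stone=8 sulfur=3

Derivation:
After 1 (gather 2 stone): stone=2
After 2 (gather 5 sulfur): stone=2 sulfur=5
After 3 (gather 5 sulfur): stone=2 sulfur=10
After 4 (consume 1 sulfur): stone=2 sulfur=9
After 5 (craft rope): rope=2 stone=2 sulfur=8
After 6 (craft rope): rope=4 stone=2 sulfur=7
After 7 (craft rope): rope=6 stone=2 sulfur=6
After 8 (craft rope): rope=8 stone=2 sulfur=5
After 9 (craft rope): rope=10 stone=2 sulfur=4
After 10 (craft rope): rope=12 stone=2 sulfur=3
After 11 (craft rope): rope=14 stone=2 sulfur=2
After 12 (craft rope): rope=16 stone=2 sulfur=1
After 13 (craft rope): rope=18 stone=2
After 14 (consume 2 stone): rope=18
After 15 (gather 4 stone): rope=18 stone=4
After 16 (gather 4 sulfur): rope=18 stone=4 sulfur=4
After 17 (gather 4 stone): rope=18 stone=8 sulfur=4
After 18 (craft rope): rope=20 stone=8 sulfur=3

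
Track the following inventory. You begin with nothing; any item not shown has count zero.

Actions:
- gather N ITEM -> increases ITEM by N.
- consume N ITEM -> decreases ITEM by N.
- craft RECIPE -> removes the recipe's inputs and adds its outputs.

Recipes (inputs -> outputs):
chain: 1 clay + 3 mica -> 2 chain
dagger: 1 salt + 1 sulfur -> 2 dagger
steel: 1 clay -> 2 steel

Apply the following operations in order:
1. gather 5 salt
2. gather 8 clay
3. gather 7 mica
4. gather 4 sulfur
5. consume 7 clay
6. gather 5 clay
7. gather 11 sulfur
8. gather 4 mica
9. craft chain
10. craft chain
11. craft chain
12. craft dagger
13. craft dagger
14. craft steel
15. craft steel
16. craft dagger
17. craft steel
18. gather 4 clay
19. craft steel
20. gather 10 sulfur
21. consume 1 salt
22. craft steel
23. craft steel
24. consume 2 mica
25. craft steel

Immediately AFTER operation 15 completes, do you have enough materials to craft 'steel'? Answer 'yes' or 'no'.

Answer: yes

Derivation:
After 1 (gather 5 salt): salt=5
After 2 (gather 8 clay): clay=8 salt=5
After 3 (gather 7 mica): clay=8 mica=7 salt=5
After 4 (gather 4 sulfur): clay=8 mica=7 salt=5 sulfur=4
After 5 (consume 7 clay): clay=1 mica=7 salt=5 sulfur=4
After 6 (gather 5 clay): clay=6 mica=7 salt=5 sulfur=4
After 7 (gather 11 sulfur): clay=6 mica=7 salt=5 sulfur=15
After 8 (gather 4 mica): clay=6 mica=11 salt=5 sulfur=15
After 9 (craft chain): chain=2 clay=5 mica=8 salt=5 sulfur=15
After 10 (craft chain): chain=4 clay=4 mica=5 salt=5 sulfur=15
After 11 (craft chain): chain=6 clay=3 mica=2 salt=5 sulfur=15
After 12 (craft dagger): chain=6 clay=3 dagger=2 mica=2 salt=4 sulfur=14
After 13 (craft dagger): chain=6 clay=3 dagger=4 mica=2 salt=3 sulfur=13
After 14 (craft steel): chain=6 clay=2 dagger=4 mica=2 salt=3 steel=2 sulfur=13
After 15 (craft steel): chain=6 clay=1 dagger=4 mica=2 salt=3 steel=4 sulfur=13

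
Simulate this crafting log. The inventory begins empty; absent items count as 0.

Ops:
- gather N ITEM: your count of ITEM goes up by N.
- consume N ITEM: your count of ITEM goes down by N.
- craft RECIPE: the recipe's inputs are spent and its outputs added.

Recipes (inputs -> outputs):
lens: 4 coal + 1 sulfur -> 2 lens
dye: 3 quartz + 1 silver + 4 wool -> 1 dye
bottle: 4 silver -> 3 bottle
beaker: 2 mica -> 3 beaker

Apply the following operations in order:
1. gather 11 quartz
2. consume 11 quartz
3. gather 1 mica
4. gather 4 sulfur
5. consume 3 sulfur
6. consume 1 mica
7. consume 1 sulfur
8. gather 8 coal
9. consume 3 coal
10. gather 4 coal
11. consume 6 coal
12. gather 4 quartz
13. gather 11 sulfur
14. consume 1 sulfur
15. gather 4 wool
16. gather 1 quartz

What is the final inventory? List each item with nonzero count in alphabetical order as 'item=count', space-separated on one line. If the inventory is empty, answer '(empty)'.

After 1 (gather 11 quartz): quartz=11
After 2 (consume 11 quartz): (empty)
After 3 (gather 1 mica): mica=1
After 4 (gather 4 sulfur): mica=1 sulfur=4
After 5 (consume 3 sulfur): mica=1 sulfur=1
After 6 (consume 1 mica): sulfur=1
After 7 (consume 1 sulfur): (empty)
After 8 (gather 8 coal): coal=8
After 9 (consume 3 coal): coal=5
After 10 (gather 4 coal): coal=9
After 11 (consume 6 coal): coal=3
After 12 (gather 4 quartz): coal=3 quartz=4
After 13 (gather 11 sulfur): coal=3 quartz=4 sulfur=11
After 14 (consume 1 sulfur): coal=3 quartz=4 sulfur=10
After 15 (gather 4 wool): coal=3 quartz=4 sulfur=10 wool=4
After 16 (gather 1 quartz): coal=3 quartz=5 sulfur=10 wool=4

Answer: coal=3 quartz=5 sulfur=10 wool=4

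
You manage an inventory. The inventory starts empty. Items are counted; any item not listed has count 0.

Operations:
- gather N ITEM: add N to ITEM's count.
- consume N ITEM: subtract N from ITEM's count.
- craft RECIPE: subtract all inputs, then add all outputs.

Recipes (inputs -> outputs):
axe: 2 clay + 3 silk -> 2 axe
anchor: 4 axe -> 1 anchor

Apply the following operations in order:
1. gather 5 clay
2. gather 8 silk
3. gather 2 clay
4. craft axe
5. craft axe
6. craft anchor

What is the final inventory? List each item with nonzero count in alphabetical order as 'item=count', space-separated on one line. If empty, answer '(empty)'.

After 1 (gather 5 clay): clay=5
After 2 (gather 8 silk): clay=5 silk=8
After 3 (gather 2 clay): clay=7 silk=8
After 4 (craft axe): axe=2 clay=5 silk=5
After 5 (craft axe): axe=4 clay=3 silk=2
After 6 (craft anchor): anchor=1 clay=3 silk=2

Answer: anchor=1 clay=3 silk=2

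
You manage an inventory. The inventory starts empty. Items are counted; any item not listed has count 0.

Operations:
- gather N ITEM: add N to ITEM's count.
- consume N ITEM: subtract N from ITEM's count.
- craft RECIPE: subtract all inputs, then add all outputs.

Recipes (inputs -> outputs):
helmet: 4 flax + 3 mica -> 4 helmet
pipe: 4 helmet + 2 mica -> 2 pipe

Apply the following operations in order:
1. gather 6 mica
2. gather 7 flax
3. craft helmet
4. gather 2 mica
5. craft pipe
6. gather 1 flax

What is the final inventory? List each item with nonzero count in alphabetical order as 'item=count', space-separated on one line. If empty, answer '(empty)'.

After 1 (gather 6 mica): mica=6
After 2 (gather 7 flax): flax=7 mica=6
After 3 (craft helmet): flax=3 helmet=4 mica=3
After 4 (gather 2 mica): flax=3 helmet=4 mica=5
After 5 (craft pipe): flax=3 mica=3 pipe=2
After 6 (gather 1 flax): flax=4 mica=3 pipe=2

Answer: flax=4 mica=3 pipe=2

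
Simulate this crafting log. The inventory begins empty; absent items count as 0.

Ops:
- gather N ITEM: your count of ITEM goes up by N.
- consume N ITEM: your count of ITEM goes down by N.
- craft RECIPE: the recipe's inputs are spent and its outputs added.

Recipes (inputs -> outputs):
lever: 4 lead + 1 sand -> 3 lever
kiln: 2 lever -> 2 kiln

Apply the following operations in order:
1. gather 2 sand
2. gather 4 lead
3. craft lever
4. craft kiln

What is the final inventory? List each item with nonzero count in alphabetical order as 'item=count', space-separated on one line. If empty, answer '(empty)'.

After 1 (gather 2 sand): sand=2
After 2 (gather 4 lead): lead=4 sand=2
After 3 (craft lever): lever=3 sand=1
After 4 (craft kiln): kiln=2 lever=1 sand=1

Answer: kiln=2 lever=1 sand=1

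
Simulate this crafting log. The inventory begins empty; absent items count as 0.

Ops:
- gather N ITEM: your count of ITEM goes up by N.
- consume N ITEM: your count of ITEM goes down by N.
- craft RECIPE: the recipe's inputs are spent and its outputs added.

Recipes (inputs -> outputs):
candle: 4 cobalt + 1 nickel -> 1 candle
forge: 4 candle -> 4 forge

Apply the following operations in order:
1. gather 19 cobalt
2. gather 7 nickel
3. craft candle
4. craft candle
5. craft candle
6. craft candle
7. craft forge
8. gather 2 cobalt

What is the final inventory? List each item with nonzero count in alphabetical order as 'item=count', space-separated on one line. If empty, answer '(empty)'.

After 1 (gather 19 cobalt): cobalt=19
After 2 (gather 7 nickel): cobalt=19 nickel=7
After 3 (craft candle): candle=1 cobalt=15 nickel=6
After 4 (craft candle): candle=2 cobalt=11 nickel=5
After 5 (craft candle): candle=3 cobalt=7 nickel=4
After 6 (craft candle): candle=4 cobalt=3 nickel=3
After 7 (craft forge): cobalt=3 forge=4 nickel=3
After 8 (gather 2 cobalt): cobalt=5 forge=4 nickel=3

Answer: cobalt=5 forge=4 nickel=3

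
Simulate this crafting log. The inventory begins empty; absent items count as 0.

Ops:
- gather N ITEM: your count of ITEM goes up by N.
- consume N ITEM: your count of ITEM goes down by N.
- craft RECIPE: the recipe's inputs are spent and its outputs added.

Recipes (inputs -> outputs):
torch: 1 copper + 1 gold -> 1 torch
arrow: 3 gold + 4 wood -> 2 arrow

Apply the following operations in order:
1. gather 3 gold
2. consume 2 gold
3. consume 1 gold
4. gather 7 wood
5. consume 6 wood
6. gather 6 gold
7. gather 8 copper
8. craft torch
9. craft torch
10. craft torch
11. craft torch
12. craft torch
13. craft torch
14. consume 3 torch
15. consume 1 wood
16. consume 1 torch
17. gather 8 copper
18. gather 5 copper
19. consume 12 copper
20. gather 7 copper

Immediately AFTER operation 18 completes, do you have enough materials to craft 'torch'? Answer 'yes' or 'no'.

Answer: no

Derivation:
After 1 (gather 3 gold): gold=3
After 2 (consume 2 gold): gold=1
After 3 (consume 1 gold): (empty)
After 4 (gather 7 wood): wood=7
After 5 (consume 6 wood): wood=1
After 6 (gather 6 gold): gold=6 wood=1
After 7 (gather 8 copper): copper=8 gold=6 wood=1
After 8 (craft torch): copper=7 gold=5 torch=1 wood=1
After 9 (craft torch): copper=6 gold=4 torch=2 wood=1
After 10 (craft torch): copper=5 gold=3 torch=3 wood=1
After 11 (craft torch): copper=4 gold=2 torch=4 wood=1
After 12 (craft torch): copper=3 gold=1 torch=5 wood=1
After 13 (craft torch): copper=2 torch=6 wood=1
After 14 (consume 3 torch): copper=2 torch=3 wood=1
After 15 (consume 1 wood): copper=2 torch=3
After 16 (consume 1 torch): copper=2 torch=2
After 17 (gather 8 copper): copper=10 torch=2
After 18 (gather 5 copper): copper=15 torch=2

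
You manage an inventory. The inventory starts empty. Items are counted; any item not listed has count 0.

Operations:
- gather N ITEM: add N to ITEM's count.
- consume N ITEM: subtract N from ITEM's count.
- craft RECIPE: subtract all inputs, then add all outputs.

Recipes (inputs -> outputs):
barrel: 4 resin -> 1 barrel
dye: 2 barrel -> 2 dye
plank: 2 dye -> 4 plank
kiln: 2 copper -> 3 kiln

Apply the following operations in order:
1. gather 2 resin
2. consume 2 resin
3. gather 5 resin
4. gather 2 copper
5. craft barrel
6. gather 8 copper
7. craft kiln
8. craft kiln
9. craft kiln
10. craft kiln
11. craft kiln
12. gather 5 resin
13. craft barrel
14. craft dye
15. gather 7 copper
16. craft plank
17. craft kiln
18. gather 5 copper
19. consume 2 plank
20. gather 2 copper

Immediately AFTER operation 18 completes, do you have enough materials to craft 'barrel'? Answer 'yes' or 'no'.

After 1 (gather 2 resin): resin=2
After 2 (consume 2 resin): (empty)
After 3 (gather 5 resin): resin=5
After 4 (gather 2 copper): copper=2 resin=5
After 5 (craft barrel): barrel=1 copper=2 resin=1
After 6 (gather 8 copper): barrel=1 copper=10 resin=1
After 7 (craft kiln): barrel=1 copper=8 kiln=3 resin=1
After 8 (craft kiln): barrel=1 copper=6 kiln=6 resin=1
After 9 (craft kiln): barrel=1 copper=4 kiln=9 resin=1
After 10 (craft kiln): barrel=1 copper=2 kiln=12 resin=1
After 11 (craft kiln): barrel=1 kiln=15 resin=1
After 12 (gather 5 resin): barrel=1 kiln=15 resin=6
After 13 (craft barrel): barrel=2 kiln=15 resin=2
After 14 (craft dye): dye=2 kiln=15 resin=2
After 15 (gather 7 copper): copper=7 dye=2 kiln=15 resin=2
After 16 (craft plank): copper=7 kiln=15 plank=4 resin=2
After 17 (craft kiln): copper=5 kiln=18 plank=4 resin=2
After 18 (gather 5 copper): copper=10 kiln=18 plank=4 resin=2

Answer: no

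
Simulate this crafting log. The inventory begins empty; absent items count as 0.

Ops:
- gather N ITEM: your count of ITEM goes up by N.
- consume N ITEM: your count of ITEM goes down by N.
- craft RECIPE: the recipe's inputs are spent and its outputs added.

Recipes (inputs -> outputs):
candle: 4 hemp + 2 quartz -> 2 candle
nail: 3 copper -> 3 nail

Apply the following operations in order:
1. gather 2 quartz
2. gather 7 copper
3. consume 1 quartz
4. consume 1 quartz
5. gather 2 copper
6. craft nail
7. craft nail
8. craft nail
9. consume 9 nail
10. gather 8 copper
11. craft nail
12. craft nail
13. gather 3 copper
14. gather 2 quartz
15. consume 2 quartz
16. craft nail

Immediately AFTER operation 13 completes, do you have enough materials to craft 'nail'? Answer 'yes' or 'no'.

Answer: yes

Derivation:
After 1 (gather 2 quartz): quartz=2
After 2 (gather 7 copper): copper=7 quartz=2
After 3 (consume 1 quartz): copper=7 quartz=1
After 4 (consume 1 quartz): copper=7
After 5 (gather 2 copper): copper=9
After 6 (craft nail): copper=6 nail=3
After 7 (craft nail): copper=3 nail=6
After 8 (craft nail): nail=9
After 9 (consume 9 nail): (empty)
After 10 (gather 8 copper): copper=8
After 11 (craft nail): copper=5 nail=3
After 12 (craft nail): copper=2 nail=6
After 13 (gather 3 copper): copper=5 nail=6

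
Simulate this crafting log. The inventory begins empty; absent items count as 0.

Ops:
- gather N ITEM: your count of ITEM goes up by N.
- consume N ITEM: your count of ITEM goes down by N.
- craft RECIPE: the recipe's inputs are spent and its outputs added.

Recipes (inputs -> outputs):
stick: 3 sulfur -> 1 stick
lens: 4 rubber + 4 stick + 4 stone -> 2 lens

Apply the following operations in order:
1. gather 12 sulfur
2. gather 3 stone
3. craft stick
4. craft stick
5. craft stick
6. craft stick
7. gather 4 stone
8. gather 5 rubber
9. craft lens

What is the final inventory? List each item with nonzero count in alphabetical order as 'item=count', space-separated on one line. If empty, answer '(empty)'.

Answer: lens=2 rubber=1 stone=3

Derivation:
After 1 (gather 12 sulfur): sulfur=12
After 2 (gather 3 stone): stone=3 sulfur=12
After 3 (craft stick): stick=1 stone=3 sulfur=9
After 4 (craft stick): stick=2 stone=3 sulfur=6
After 5 (craft stick): stick=3 stone=3 sulfur=3
After 6 (craft stick): stick=4 stone=3
After 7 (gather 4 stone): stick=4 stone=7
After 8 (gather 5 rubber): rubber=5 stick=4 stone=7
After 9 (craft lens): lens=2 rubber=1 stone=3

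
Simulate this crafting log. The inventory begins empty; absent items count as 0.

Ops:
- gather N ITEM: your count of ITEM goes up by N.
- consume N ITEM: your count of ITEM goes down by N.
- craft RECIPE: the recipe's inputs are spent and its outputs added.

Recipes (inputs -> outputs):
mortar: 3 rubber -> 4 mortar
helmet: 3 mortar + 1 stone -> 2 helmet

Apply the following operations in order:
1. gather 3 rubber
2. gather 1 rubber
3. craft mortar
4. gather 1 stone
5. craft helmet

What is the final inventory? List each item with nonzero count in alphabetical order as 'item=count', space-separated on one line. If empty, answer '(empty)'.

After 1 (gather 3 rubber): rubber=3
After 2 (gather 1 rubber): rubber=4
After 3 (craft mortar): mortar=4 rubber=1
After 4 (gather 1 stone): mortar=4 rubber=1 stone=1
After 5 (craft helmet): helmet=2 mortar=1 rubber=1

Answer: helmet=2 mortar=1 rubber=1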